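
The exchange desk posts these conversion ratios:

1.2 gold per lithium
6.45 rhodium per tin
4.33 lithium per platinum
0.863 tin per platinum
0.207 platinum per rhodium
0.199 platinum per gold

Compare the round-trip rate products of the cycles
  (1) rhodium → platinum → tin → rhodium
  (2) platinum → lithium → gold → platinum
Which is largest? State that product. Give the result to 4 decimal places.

(1) 0.207 × 0.863 × 6.45 = 1.15223
(2) 4.33 × 1.2 × 0.199 = 1.03400
Highest is cycle (1) at 1.1522 (>1, arbitrage).

1.1522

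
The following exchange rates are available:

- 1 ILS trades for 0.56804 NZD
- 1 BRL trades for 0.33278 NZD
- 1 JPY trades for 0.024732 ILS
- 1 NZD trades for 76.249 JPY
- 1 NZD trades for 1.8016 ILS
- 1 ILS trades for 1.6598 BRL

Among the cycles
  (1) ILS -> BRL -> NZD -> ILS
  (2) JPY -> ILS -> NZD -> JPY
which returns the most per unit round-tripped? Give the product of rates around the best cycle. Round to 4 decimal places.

(1) 1.6598 × 0.33278 × 1.8016 = 0.99511
(2) 0.024732 × 0.56804 × 76.249 = 1.07120
Highest is cycle (2) at 1.0712 (>1, arbitrage).

1.0712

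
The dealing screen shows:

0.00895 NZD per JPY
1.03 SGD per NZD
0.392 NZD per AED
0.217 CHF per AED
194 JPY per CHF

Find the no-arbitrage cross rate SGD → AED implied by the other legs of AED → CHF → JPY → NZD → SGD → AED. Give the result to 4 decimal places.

Known legs of the cycle: 0.217 × 194 × 0.00895 × 1.03 = 0.388080413
For no arbitrage the full-cycle product must be 1, so the missing rate is 1 / 0.388080413 ≈ 2.576786.

2.5768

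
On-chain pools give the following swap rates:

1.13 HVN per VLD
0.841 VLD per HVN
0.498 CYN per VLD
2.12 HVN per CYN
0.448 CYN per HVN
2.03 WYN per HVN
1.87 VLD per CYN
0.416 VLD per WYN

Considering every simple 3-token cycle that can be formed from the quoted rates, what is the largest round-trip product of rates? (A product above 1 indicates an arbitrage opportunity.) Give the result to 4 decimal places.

VLD→HVN→WYN→VLD: 1.13 × 2.03 × 0.416 = 0.95426
CYN→VLD→HVN→CYN: 1.87 × 1.13 × 0.448 = 0.94667
CYN→HVN→VLD→CYN: 2.12 × 0.841 × 0.498 = 0.88789
Maximum is VLD→HVN→WYN→VLD at 0.9543; no arbitrage — every cycle loses value.

0.9543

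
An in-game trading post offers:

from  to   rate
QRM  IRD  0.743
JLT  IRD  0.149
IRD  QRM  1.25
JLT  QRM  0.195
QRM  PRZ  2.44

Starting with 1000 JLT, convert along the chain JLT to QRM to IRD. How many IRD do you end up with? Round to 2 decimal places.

144.89

1000 JLT × 0.195 = 195 QRM
195 QRM × 0.743 = 144.885 IRD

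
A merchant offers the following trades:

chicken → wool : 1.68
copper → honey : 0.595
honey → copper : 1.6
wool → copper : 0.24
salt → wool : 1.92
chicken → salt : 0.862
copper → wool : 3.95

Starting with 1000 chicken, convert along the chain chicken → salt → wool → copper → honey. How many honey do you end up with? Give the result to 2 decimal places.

1000 chicken × 0.862 = 862 salt
862 salt × 1.92 = 1655.04 wool
1655.04 wool × 0.24 = 397.2096 copper
397.2096 copper × 0.595 = 236.339712 honey

236.34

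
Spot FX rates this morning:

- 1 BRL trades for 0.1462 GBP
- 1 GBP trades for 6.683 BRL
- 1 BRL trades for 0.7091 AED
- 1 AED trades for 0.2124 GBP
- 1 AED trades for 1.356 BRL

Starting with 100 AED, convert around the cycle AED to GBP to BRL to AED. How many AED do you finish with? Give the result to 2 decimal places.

100 AED × 0.2124 = 21.24 GBP
21.24 GBP × 6.683 = 141.94692 BRL
141.94692 BRL × 0.7091 = 100.654560972 AED

100.65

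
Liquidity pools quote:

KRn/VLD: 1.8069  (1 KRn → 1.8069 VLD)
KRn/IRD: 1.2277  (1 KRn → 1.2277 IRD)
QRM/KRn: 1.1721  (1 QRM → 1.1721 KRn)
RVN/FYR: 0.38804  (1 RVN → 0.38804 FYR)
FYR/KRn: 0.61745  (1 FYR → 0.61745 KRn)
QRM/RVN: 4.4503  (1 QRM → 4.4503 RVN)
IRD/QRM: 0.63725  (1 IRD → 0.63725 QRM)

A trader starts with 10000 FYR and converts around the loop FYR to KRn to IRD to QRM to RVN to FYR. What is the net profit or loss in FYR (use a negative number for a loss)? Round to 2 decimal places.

10000 FYR × 0.61745 = 6174.5 KRn
6174.5 KRn × 1.2277 = 7580.43365 IRD
7580.43365 IRD × 0.63725 = 4830.6313434625 QRM
4830.6313434625 QRM × 4.4503 = 21497.75866781116375 RVN
21497.75866781116375 RVN × 0.38804 = 8341.99027345744398155 FYR
Net change: 8341.99027345744398155 − 10000 = -1658.00972654255601845 FYR

-1658.01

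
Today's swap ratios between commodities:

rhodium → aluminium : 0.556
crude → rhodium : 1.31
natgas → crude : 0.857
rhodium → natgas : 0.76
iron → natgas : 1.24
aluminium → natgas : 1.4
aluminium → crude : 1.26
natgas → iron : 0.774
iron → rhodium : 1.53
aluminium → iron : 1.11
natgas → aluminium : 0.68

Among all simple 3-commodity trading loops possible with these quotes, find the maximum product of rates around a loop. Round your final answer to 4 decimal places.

iron→rhodium→aluminium→iron: 1.53 × 0.556 × 1.11 = 0.94425
iron→natgas→aluminium→iron: 1.24 × 0.68 × 1.11 = 0.93595
crude→rhodium→aluminium→crude: 1.31 × 0.556 × 1.26 = 0.91773
iron→rhodium→natgas→iron: 1.53 × 0.76 × 0.774 = 0.90001
crude→rhodium→natgas→crude: 1.31 × 0.76 × 0.857 = 0.85323
Maximum is iron→rhodium→aluminium→iron at 0.9443; no arbitrage — every cycle loses value.

0.9443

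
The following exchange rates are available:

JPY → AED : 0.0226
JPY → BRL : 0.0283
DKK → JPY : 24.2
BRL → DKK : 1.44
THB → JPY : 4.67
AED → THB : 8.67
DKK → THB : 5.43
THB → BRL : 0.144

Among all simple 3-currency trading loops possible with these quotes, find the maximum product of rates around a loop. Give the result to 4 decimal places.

1.1260

BRL→DKK→THB→BRL: 1.44 × 5.43 × 0.144 = 1.12596
BRL→DKK→JPY→BRL: 1.44 × 24.2 × 0.0283 = 0.98620
JPY→AED→THB→JPY: 0.0226 × 8.67 × 4.67 = 0.91505
Maximum is BRL→DKK→THB→BRL at 1.1260; arbitrage exists.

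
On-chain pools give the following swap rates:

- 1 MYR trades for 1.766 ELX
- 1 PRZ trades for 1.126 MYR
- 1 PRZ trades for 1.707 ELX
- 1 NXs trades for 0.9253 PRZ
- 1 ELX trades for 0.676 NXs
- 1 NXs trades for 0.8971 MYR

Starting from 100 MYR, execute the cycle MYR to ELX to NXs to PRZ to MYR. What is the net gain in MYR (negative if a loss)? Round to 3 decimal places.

100 MYR × 1.766 = 176.6 ELX
176.6 ELX × 0.676 = 119.3816 NXs
119.3816 NXs × 0.9253 = 110.46379448 PRZ
110.46379448 PRZ × 1.126 = 124.38223258448 MYR
Net change: 124.38223258448 − 100 = 24.38223258448 MYR

24.382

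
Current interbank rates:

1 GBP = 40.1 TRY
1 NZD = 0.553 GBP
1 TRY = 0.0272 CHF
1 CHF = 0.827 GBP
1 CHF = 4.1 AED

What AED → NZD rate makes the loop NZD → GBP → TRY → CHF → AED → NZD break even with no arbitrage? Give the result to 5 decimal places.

Known legs of the cycle: 0.553 × 40.1 × 0.0272 × 4.1 = 2.472989456
For no arbitrage the full-cycle product must be 1, so the missing rate is 1 / 2.472989456 ≈ 0.4043689.

0.40437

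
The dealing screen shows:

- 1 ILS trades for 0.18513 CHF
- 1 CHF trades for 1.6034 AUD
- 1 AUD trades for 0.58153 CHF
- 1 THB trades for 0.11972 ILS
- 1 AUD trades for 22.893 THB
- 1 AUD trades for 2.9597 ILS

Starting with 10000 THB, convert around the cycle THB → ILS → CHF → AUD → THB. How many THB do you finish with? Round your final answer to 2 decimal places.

10000 THB × 0.11972 = 1197.2 ILS
1197.2 ILS × 0.18513 = 221.637636 CHF
221.637636 CHF × 1.6034 = 355.3737855624 AUD
355.3737855624 AUD × 22.893 = 8135.5720728800232 THB

8135.57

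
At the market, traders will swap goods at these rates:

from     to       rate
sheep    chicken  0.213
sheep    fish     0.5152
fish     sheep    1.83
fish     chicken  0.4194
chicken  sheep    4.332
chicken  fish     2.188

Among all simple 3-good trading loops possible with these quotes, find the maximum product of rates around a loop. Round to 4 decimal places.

chicken→sheep→fish→chicken: 4.332 × 0.5152 × 0.4194 = 0.93604
chicken→fish→sheep→chicken: 2.188 × 1.83 × 0.213 = 0.85286
Maximum is chicken→sheep→fish→chicken at 0.9360; no arbitrage — every cycle loses value.

0.9360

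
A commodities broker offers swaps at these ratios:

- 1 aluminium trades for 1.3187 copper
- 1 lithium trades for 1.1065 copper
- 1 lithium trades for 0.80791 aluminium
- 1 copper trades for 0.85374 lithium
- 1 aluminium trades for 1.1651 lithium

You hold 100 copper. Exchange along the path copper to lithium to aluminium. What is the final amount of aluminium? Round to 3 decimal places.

100 copper × 0.85374 = 85.374 lithium
85.374 lithium × 0.80791 = 68.97450834 aluminium

68.975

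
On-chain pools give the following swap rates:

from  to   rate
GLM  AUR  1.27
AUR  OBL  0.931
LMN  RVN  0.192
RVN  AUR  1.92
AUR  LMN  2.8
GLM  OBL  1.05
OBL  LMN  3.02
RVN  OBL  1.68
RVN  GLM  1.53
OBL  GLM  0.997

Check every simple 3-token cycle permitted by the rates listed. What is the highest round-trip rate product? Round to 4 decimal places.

1.1788

GLM→AUR→OBL→GLM: 1.27 × 0.931 × 0.997 = 1.17882
RVN→AUR→LMN→RVN: 1.92 × 2.8 × 0.192 = 1.03219
RVN→OBL→LMN→RVN: 1.68 × 3.02 × 0.192 = 0.97413
Maximum is GLM→AUR→OBL→GLM at 1.1788; arbitrage exists.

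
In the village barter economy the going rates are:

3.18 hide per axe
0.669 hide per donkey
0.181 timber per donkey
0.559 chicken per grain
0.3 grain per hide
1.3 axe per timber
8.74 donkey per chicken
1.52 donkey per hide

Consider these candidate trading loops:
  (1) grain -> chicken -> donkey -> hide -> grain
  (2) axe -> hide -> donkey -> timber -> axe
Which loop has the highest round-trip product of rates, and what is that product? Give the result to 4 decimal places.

(1) 0.559 × 8.74 × 0.669 × 0.3 = 0.98055
(2) 3.18 × 1.52 × 0.181 × 1.3 = 1.13735
Highest is cycle (2) at 1.1373 (>1, arbitrage).

1.1373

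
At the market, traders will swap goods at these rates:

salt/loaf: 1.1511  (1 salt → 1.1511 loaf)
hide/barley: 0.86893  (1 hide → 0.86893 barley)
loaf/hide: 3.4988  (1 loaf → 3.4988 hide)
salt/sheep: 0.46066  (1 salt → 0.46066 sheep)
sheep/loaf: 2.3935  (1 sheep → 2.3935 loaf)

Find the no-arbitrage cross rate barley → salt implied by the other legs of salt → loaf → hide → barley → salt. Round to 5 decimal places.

Known legs of the cycle: 1.1511 × 3.4988 × 0.86893 = 3.4995883601124
For no arbitrage the full-cycle product must be 1, so the missing rate is 1 / 3.4995883601124 ≈ 0.2857479.

0.28575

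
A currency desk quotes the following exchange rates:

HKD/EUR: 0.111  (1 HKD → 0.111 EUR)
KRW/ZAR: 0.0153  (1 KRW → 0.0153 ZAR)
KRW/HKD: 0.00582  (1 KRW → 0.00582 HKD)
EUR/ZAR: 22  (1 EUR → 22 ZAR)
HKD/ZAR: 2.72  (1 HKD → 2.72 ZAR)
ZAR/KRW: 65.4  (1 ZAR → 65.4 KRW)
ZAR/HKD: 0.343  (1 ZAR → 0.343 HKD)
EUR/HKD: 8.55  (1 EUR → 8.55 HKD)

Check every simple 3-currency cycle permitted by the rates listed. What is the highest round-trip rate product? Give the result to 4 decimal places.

1.0353

ZAR→KRW→HKD→ZAR: 65.4 × 0.00582 × 2.72 = 1.03531
EUR→ZAR→HKD→EUR: 22 × 0.343 × 0.111 = 0.83761
Maximum is ZAR→KRW→HKD→ZAR at 1.0353; arbitrage exists.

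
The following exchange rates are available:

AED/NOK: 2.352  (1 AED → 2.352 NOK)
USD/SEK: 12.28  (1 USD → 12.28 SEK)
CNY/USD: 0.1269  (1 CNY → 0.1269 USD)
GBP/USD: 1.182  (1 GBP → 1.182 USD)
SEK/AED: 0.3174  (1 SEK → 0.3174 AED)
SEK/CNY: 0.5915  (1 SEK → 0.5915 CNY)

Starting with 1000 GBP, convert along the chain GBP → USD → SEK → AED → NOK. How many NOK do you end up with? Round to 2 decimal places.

1000 GBP × 1.182 = 1182 USD
1182 USD × 12.28 = 14514.96 SEK
14514.96 SEK × 0.3174 = 4607.048304 AED
4607.048304 AED × 2.352 = 10835.777611008 NOK

10835.78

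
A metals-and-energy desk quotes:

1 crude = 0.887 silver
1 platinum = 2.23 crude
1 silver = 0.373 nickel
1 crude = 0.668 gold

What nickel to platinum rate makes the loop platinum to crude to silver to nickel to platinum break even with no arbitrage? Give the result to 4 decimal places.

1.3554

Known legs of the cycle: 2.23 × 0.887 × 0.373 = 0.73779773
For no arbitrage the full-cycle product must be 1, so the missing rate is 1 / 0.73779773 ≈ 1.355385.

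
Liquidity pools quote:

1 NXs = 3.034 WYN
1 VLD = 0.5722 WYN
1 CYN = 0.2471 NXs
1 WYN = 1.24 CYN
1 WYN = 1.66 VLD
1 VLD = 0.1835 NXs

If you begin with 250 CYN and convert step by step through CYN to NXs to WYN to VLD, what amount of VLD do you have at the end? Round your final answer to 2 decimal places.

250 CYN × 0.2471 = 61.775 NXs
61.775 NXs × 3.034 = 187.42535 WYN
187.42535 WYN × 1.66 = 311.126081 VLD

311.13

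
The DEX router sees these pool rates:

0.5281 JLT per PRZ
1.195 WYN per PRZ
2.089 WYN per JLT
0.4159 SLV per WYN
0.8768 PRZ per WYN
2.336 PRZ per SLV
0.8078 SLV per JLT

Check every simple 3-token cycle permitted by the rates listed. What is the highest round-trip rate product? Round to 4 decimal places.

WYN→SLV→PRZ→WYN: 0.4159 × 2.336 × 1.195 = 1.16099
JLT→SLV→PRZ→JLT: 0.8078 × 2.336 × 0.5281 = 0.99654
JLT→WYN→PRZ→JLT: 2.089 × 0.8768 × 0.5281 = 0.96729
Maximum is WYN→SLV→PRZ→WYN at 1.1610; arbitrage exists.

1.1610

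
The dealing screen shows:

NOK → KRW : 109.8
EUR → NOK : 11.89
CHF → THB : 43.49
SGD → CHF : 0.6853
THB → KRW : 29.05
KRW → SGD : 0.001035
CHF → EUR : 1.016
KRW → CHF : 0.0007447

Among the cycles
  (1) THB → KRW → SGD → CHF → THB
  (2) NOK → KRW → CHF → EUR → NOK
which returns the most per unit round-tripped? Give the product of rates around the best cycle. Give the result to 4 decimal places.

(1) 29.05 × 0.001035 × 0.6853 × 43.49 = 0.89610
(2) 109.8 × 0.0007447 × 1.016 × 11.89 = 0.98778
Highest is cycle (2) at 0.9878 (≤1, no arbitrage).

0.9878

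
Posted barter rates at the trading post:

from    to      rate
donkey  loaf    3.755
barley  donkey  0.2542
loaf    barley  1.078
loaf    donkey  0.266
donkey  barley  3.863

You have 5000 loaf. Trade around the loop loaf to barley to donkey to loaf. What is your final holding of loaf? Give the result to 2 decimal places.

5144.87

5000 loaf × 1.078 = 5390 barley
5390 barley × 0.2542 = 1370.138 donkey
1370.138 donkey × 3.755 = 5144.86819 loaf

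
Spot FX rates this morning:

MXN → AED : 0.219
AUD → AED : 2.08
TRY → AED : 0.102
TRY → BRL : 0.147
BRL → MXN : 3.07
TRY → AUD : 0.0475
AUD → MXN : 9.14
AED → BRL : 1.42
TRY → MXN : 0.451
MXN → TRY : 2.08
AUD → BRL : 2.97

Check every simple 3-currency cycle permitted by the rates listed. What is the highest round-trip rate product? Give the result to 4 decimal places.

0.9547

AED→BRL→MXN→AED: 1.42 × 3.07 × 0.219 = 0.95471
MXN→TRY→BRL→MXN: 2.08 × 0.147 × 3.07 = 0.93868
MXN→TRY→AUD→MXN: 2.08 × 0.0475 × 9.14 = 0.90303
Maximum is AED→BRL→MXN→AED at 0.9547; no arbitrage — every cycle loses value.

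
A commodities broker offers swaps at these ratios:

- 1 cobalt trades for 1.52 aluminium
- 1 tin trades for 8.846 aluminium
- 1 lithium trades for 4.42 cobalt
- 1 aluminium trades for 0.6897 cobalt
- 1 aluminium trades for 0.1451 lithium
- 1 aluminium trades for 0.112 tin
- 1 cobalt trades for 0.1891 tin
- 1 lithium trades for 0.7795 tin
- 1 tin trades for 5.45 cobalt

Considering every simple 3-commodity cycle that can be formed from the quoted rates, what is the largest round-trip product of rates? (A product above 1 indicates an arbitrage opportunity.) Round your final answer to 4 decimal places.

1.1537

aluminium→cobalt→tin→aluminium: 0.6897 × 0.1891 × 8.846 = 1.15372
lithium→tin→aluminium→lithium: 0.7795 × 8.846 × 0.1451 = 1.00053
lithium→cobalt→aluminium→lithium: 4.42 × 1.52 × 0.1451 = 0.97484
aluminium→tin→cobalt→aluminium: 0.112 × 5.45 × 1.52 = 0.92781
Maximum is aluminium→cobalt→tin→aluminium at 1.1537; arbitrage exists.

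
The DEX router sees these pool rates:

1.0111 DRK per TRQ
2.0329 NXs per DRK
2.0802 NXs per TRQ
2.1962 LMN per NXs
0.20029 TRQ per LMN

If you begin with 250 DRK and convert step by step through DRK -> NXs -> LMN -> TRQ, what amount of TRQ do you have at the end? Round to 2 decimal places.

250 DRK × 2.0329 = 508.225 NXs
508.225 NXs × 2.1962 = 1116.163745 LMN
1116.163745 LMN × 0.20029 = 223.55643648605 TRQ

223.56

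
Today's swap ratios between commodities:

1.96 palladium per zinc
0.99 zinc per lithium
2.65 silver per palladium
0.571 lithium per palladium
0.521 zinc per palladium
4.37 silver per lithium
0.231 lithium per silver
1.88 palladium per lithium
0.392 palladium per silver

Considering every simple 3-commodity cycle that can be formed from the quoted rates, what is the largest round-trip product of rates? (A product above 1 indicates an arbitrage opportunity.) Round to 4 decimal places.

1.1508

palladium→silver→lithium→palladium: 2.65 × 0.231 × 1.88 = 1.15084
zinc→palladium→lithium→zinc: 1.96 × 0.571 × 0.99 = 1.10797
palladium→lithium→silver→palladium: 0.571 × 4.37 × 0.392 = 0.97815
Maximum is palladium→silver→lithium→palladium at 1.1508; arbitrage exists.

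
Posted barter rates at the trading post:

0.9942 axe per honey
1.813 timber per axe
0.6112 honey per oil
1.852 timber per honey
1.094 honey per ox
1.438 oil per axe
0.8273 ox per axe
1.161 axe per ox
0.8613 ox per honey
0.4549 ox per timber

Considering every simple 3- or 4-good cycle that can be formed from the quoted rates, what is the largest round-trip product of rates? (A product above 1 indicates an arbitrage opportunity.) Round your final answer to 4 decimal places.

ox→axe→timber→ox: 1.161 × 1.813 × 0.4549 = 0.95752
ox→honey→timber→ox: 1.094 × 1.852 × 0.4549 = 0.92167
ox→honey→axe→ox: 1.094 × 0.9942 × 0.8273 = 0.89982
ox→honey→axe→timber→ox: 1.094 × 0.9942 × 1.813 × 0.4549 = 0.89703
ox→axe→oil→honey→ox: 1.161 × 1.438 × 0.6112 × 0.8613 = 0.87888
honey→axe→oil→honey: 0.9942 × 1.438 × 0.6112 = 0.87381
Maximum is ox→axe→timber→ox at 0.9575; no arbitrage — every cycle loses value.

0.9575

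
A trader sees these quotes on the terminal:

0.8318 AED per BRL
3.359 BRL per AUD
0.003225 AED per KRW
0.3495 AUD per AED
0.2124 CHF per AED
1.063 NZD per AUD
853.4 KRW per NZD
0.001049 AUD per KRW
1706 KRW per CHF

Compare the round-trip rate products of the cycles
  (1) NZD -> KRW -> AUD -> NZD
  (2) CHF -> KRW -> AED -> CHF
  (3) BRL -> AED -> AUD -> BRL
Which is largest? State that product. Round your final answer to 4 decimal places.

1.1686

(1) 853.4 × 0.001049 × 1.063 = 0.95162
(2) 1706 × 0.003225 × 0.2124 = 1.16859
(3) 0.8318 × 0.3495 × 3.359 = 0.97651
Highest is cycle (2) at 1.1686 (>1, arbitrage).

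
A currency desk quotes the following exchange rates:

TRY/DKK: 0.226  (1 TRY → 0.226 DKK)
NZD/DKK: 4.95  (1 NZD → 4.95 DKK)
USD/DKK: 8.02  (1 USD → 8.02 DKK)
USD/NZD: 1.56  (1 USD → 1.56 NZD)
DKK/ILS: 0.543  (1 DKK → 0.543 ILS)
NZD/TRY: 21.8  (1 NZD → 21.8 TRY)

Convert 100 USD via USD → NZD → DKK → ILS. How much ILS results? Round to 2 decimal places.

100 USD × 1.56 = 156 NZD
156 NZD × 4.95 = 772.2 DKK
772.2 DKK × 0.543 = 419.3046 ILS

419.30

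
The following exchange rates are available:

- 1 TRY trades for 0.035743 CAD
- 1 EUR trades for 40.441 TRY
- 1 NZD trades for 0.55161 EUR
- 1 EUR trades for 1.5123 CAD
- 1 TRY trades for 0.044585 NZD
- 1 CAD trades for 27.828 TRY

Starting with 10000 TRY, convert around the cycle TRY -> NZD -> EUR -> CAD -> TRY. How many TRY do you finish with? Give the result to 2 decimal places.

10000 TRY × 0.044585 = 445.85 NZD
445.85 NZD × 0.55161 = 245.9353185 EUR
245.9353185 EUR × 1.5123 = 371.92798216755 CAD
371.92798216755 CAD × 27.828 = 10350.0118877585814 TRY

10350.01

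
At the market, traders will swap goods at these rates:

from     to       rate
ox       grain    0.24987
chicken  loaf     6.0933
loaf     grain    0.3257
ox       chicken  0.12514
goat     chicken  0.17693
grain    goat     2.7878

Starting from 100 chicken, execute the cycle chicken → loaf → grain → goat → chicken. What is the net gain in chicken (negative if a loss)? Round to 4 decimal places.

100 chicken × 6.0933 = 609.33 loaf
609.33 loaf × 0.3257 = 198.458781 grain
198.458781 grain × 2.7878 = 553.2633896718 goat
553.2633896718 goat × 0.17693 = 97.888891534631574 chicken
Net change: 97.888891534631574 − 100 = -2.111108465368426 chicken

-2.1111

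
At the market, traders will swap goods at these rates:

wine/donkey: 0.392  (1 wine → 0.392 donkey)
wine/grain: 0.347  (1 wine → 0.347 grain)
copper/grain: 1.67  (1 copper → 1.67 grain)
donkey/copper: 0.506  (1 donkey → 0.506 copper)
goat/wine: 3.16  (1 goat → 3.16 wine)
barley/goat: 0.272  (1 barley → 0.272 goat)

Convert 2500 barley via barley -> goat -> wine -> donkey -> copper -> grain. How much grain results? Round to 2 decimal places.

711.79

2500 barley × 0.272 = 680 goat
680 goat × 3.16 = 2148.8 wine
2148.8 wine × 0.392 = 842.3296 donkey
842.3296 donkey × 0.506 = 426.2187776 copper
426.2187776 copper × 1.67 = 711.785358592 grain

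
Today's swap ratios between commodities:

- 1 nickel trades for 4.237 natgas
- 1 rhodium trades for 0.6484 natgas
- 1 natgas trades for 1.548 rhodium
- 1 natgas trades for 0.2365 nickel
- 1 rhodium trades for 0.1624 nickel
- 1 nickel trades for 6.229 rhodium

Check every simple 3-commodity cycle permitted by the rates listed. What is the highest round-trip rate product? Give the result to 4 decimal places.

1.0652

rhodium→nickel→natgas→rhodium: 0.1624 × 4.237 × 1.548 = 1.06516
rhodium→natgas→nickel→rhodium: 0.6484 × 0.2365 × 6.229 = 0.95520
Maximum is rhodium→nickel→natgas→rhodium at 1.0652; arbitrage exists.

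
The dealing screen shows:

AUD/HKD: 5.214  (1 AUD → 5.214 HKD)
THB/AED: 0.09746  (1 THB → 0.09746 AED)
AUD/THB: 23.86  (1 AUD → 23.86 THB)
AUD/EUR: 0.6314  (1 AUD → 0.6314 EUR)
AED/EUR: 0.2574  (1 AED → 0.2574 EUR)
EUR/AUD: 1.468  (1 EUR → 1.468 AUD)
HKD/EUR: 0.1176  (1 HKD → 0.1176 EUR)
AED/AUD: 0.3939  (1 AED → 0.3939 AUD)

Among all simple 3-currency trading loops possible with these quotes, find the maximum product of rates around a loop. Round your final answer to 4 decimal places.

0.9160

AED→AUD→THB→AED: 0.3939 × 23.86 × 0.09746 = 0.91597
HKD→EUR→AUD→HKD: 0.1176 × 1.468 × 5.214 = 0.90013
Maximum is AED→AUD→THB→AED at 0.9160; no arbitrage — every cycle loses value.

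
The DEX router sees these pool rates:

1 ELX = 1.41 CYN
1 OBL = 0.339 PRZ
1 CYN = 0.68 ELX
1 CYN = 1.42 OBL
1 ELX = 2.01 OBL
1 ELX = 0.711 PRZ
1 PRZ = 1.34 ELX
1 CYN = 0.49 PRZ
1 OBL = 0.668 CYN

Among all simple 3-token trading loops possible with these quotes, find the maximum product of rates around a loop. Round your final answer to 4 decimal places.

CYN→PRZ→ELX→CYN: 0.49 × 1.34 × 1.41 = 0.92581
OBL→PRZ→ELX→OBL: 0.339 × 1.34 × 2.01 = 0.91306
OBL→CYN→ELX→OBL: 0.668 × 0.68 × 2.01 = 0.91302
Maximum is CYN→PRZ→ELX→CYN at 0.9258; no arbitrage — every cycle loses value.

0.9258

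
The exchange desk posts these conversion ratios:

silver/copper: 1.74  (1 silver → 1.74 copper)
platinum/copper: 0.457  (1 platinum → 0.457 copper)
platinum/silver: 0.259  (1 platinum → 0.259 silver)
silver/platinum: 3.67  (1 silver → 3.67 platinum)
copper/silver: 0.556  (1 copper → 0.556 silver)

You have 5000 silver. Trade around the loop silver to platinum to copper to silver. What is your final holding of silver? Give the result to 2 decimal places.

5000 silver × 3.67 = 18350 platinum
18350 platinum × 0.457 = 8385.95 copper
8385.95 copper × 0.556 = 4662.5882 silver

4662.59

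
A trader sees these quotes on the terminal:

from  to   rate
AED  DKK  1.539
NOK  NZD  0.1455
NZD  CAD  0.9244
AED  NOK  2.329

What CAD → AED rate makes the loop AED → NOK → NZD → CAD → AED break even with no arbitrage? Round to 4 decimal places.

Known legs of the cycle: 2.329 × 0.1455 × 0.9244 = 0.3132509658
For no arbitrage the full-cycle product must be 1, so the missing rate is 1 / 0.3132509658 ≈ 3.192329.

3.1923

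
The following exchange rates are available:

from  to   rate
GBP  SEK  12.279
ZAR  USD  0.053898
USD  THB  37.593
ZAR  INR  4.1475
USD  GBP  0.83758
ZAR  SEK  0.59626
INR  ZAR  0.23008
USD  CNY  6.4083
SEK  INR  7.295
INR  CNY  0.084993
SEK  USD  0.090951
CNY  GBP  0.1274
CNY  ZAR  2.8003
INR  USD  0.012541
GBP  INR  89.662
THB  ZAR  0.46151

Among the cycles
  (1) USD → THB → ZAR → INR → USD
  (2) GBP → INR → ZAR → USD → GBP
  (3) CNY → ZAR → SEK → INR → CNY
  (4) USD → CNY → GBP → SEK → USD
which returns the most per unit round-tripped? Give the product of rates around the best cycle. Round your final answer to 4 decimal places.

(1) 37.593 × 0.46151 × 4.1475 × 0.012541 = 0.90242
(2) 89.662 × 0.23008 × 0.053898 × 0.83758 = 0.93129
(3) 2.8003 × 0.59626 × 7.295 × 0.084993 = 1.03526
(4) 6.4083 × 0.1274 × 12.279 × 0.090951 = 0.91176
Highest is cycle (3) at 1.0353 (>1, arbitrage).

1.0353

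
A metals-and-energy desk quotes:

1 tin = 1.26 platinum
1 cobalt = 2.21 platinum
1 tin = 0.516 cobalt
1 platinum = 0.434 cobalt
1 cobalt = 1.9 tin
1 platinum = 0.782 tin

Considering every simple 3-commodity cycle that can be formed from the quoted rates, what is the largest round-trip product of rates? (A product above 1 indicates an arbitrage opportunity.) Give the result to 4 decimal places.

1.0390

tin→platinum→cobalt→tin: 1.26 × 0.434 × 1.9 = 1.03900
tin→cobalt→platinum→tin: 0.516 × 2.21 × 0.782 = 0.89176
Maximum is tin→platinum→cobalt→tin at 1.0390; arbitrage exists.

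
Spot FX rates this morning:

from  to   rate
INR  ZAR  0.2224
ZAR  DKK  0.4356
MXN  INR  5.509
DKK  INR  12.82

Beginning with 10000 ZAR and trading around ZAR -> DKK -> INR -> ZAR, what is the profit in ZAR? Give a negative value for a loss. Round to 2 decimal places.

2419.69

10000 ZAR × 0.4356 = 4356 DKK
4356 DKK × 12.82 = 55843.92 INR
55843.92 INR × 0.2224 = 12419.687808 ZAR
Net change: 12419.687808 − 10000 = 2419.687808 ZAR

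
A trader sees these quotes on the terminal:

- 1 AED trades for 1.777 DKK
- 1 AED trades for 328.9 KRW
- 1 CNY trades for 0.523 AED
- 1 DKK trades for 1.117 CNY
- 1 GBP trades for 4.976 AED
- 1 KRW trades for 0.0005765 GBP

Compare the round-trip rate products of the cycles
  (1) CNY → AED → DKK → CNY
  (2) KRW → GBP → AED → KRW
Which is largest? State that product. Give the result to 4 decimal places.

(1) 0.523 × 1.777 × 1.117 = 1.03811
(2) 0.0005765 × 4.976 × 328.9 = 0.94350
Highest is cycle (1) at 1.0381 (>1, arbitrage).

1.0381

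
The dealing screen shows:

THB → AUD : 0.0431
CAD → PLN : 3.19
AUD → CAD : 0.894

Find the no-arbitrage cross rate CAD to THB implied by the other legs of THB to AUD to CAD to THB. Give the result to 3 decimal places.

Known legs of the cycle: 0.0431 × 0.894 = 0.0385314
For no arbitrage the full-cycle product must be 1, so the missing rate is 1 / 0.0385314 ≈ 25.95286.

25.953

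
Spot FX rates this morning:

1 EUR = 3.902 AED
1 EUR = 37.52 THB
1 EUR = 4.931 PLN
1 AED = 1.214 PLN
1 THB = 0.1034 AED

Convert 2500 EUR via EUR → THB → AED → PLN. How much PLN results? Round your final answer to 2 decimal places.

11774.49

2500 EUR × 37.52 = 93800 THB
93800 THB × 0.1034 = 9698.92 AED
9698.92 AED × 1.214 = 11774.48888 PLN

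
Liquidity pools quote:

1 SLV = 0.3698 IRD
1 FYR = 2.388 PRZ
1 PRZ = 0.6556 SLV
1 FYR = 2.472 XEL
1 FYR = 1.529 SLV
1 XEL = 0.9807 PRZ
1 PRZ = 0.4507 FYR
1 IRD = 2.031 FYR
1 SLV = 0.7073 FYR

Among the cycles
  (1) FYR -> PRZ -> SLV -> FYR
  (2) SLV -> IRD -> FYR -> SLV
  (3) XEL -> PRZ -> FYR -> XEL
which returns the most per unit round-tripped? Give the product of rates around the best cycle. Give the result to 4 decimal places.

1.1484

(1) 2.388 × 0.6556 × 0.7073 = 1.10733
(2) 0.3698 × 2.031 × 1.529 = 1.14838
(3) 0.9807 × 0.4507 × 2.472 = 1.09263
Highest is cycle (2) at 1.1484 (>1, arbitrage).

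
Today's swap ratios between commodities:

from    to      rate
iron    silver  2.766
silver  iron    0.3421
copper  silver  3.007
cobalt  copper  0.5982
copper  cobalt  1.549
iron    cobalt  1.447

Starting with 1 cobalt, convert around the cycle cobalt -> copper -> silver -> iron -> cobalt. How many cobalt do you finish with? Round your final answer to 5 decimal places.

0.89043

1 cobalt × 0.5982 = 0.5982 copper
0.5982 copper × 3.007 = 1.7987874 silver
1.7987874 silver × 0.3421 = 0.61536516954 iron
0.61536516954 iron × 1.447 = 0.89043340032438 cobalt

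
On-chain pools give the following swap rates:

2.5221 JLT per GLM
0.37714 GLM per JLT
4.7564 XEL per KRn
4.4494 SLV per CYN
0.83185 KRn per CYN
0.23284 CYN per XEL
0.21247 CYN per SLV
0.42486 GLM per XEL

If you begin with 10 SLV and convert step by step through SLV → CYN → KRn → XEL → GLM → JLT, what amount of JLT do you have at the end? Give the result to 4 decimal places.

10 SLV × 0.21247 = 2.1247 CYN
2.1247 CYN × 0.83185 = 1.767431695 KRn
1.767431695 KRn × 4.7564 = 8.406612114098 XEL
8.406612114098 XEL × 0.42486 = 3.57163322279567628 GLM
3.57163322279567628 GLM × 2.5221 = 9.008016151212975145788 JLT

9.0080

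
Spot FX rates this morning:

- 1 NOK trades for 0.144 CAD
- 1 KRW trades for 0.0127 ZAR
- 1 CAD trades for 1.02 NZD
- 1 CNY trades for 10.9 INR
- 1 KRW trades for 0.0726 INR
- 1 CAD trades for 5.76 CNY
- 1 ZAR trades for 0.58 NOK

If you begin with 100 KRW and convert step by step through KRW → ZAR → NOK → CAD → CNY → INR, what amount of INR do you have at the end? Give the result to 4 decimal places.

100 KRW × 0.0127 = 1.27 ZAR
1.27 ZAR × 0.58 = 0.7366 NOK
0.7366 NOK × 0.144 = 0.1060704 CAD
0.1060704 CAD × 5.76 = 0.610965504 CNY
0.610965504 CNY × 10.9 = 6.6595239936 INR

6.6595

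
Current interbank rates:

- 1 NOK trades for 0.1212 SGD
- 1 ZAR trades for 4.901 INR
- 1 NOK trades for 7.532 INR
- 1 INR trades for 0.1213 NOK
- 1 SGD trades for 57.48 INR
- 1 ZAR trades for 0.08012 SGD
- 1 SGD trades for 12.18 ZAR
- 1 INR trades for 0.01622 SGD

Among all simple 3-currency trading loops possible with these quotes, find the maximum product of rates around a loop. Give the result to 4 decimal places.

SGD→ZAR→INR→SGD: 12.18 × 4.901 × 0.01622 = 0.96824
SGD→INR→NOK→SGD: 57.48 × 0.1213 × 0.1212 = 0.84505
Maximum is SGD→ZAR→INR→SGD at 0.9682; no arbitrage — every cycle loses value.

0.9682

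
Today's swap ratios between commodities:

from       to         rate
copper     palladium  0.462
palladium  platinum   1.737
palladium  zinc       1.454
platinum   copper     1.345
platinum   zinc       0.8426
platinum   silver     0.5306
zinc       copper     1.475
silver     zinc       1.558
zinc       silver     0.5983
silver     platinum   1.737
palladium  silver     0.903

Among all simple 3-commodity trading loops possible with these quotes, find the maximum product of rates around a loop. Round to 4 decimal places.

palladium→platinum→copper→palladium: 1.737 × 1.345 × 0.462 = 1.07935
palladium→zinc→copper→palladium: 1.454 × 1.475 × 0.462 = 0.99083
zinc→silver→platinum→zinc: 0.5983 × 1.737 × 0.8426 = 0.87567
Maximum is palladium→platinum→copper→palladium at 1.0794; arbitrage exists.

1.0794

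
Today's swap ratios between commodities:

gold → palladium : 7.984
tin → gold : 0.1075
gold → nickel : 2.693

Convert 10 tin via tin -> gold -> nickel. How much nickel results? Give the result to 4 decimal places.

10 tin × 0.1075 = 1.075 gold
1.075 gold × 2.693 = 2.894975 nickel

2.8950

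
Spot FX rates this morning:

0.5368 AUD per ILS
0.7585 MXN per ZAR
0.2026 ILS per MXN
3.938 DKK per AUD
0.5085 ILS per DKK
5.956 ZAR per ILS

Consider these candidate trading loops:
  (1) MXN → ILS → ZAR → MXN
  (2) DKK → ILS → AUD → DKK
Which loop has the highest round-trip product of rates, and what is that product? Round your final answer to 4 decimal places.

(1) 0.2026 × 5.956 × 0.7585 = 0.91527
(2) 0.5085 × 0.5368 × 3.938 = 1.07493
Highest is cycle (2) at 1.0749 (>1, arbitrage).

1.0749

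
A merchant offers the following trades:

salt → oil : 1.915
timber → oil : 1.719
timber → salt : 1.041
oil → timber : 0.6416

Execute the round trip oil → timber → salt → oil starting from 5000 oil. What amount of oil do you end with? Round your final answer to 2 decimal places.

6395.20

5000 oil × 0.6416 = 3208 timber
3208 timber × 1.041 = 3339.528 salt
3339.528 salt × 1.915 = 6395.19612 oil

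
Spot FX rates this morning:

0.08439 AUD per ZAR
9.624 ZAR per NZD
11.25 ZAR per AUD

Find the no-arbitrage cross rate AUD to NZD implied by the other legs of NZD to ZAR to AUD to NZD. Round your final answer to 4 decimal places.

Known legs of the cycle: 9.624 × 0.08439 = 0.81216936
For no arbitrage the full-cycle product must be 1, so the missing rate is 1 / 0.81216936 ≈ 1.231270.

1.2313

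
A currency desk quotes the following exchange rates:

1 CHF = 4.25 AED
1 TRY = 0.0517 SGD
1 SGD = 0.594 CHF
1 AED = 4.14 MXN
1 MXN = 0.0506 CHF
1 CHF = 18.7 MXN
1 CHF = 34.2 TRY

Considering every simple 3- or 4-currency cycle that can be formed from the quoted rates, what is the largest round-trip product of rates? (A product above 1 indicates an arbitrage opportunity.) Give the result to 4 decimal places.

SGD→CHF→TRY→SGD: 0.594 × 34.2 × 0.0517 = 1.05028
MXN→CHF→AED→MXN: 0.0506 × 4.25 × 4.14 = 0.89031
Maximum is SGD→CHF→TRY→SGD at 1.0503; arbitrage exists.

1.0503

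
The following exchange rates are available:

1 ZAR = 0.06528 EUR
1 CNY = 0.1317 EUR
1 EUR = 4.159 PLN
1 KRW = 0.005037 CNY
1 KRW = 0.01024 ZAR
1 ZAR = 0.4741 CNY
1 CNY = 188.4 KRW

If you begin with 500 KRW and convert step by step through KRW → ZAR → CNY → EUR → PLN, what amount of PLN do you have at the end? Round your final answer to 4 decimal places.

500 KRW × 0.01024 = 5.12 ZAR
5.12 ZAR × 0.4741 = 2.427392 CNY
2.427392 CNY × 0.1317 = 0.3196875264 EUR
0.3196875264 EUR × 4.159 = 1.3295804222976 PLN

1.3296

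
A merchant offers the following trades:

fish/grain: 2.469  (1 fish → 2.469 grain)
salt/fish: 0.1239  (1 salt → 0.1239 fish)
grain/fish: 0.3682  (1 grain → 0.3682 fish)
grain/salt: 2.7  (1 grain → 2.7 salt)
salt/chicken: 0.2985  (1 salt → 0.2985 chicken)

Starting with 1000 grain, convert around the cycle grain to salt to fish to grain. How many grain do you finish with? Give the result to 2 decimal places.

1000 grain × 2.7 = 2700 salt
2700 salt × 0.1239 = 334.53 fish
334.53 fish × 2.469 = 825.95457 grain

825.95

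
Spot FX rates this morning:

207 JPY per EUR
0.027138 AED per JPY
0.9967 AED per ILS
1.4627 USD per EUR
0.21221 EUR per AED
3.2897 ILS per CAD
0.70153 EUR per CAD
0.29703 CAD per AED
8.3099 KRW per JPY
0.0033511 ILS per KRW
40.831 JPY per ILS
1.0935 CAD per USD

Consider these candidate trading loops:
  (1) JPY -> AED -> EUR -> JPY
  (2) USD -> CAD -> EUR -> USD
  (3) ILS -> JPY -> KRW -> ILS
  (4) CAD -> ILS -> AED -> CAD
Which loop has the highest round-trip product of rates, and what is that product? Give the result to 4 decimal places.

1.1921

(1) 0.027138 × 0.21221 × 207 = 1.19210
(2) 1.0935 × 0.70153 × 1.4627 = 1.12207
(3) 40.831 × 8.3099 × 0.0033511 = 1.13703
(4) 3.2897 × 0.9967 × 0.29703 = 0.97392
Highest is cycle (1) at 1.1921 (>1, arbitrage).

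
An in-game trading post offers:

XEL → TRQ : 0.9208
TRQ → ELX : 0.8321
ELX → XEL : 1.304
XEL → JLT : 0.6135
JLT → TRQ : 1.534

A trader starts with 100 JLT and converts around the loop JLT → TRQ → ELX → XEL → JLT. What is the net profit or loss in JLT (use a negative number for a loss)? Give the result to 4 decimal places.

100 JLT × 1.534 = 153.4 TRQ
153.4 TRQ × 0.8321 = 127.64414 ELX
127.64414 ELX × 1.304 = 166.44795856 XEL
166.44795856 XEL × 0.6135 = 102.11582257656 JLT
Net change: 102.11582257656 − 100 = 2.11582257656 JLT

2.1158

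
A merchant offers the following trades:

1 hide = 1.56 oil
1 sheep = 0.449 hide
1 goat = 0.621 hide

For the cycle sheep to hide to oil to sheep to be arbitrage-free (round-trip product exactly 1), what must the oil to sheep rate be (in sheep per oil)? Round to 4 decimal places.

Known legs of the cycle: 0.449 × 1.56 = 0.70044
For no arbitrage the full-cycle product must be 1, so the missing rate is 1 / 0.70044 ≈ 1.427674.

1.4277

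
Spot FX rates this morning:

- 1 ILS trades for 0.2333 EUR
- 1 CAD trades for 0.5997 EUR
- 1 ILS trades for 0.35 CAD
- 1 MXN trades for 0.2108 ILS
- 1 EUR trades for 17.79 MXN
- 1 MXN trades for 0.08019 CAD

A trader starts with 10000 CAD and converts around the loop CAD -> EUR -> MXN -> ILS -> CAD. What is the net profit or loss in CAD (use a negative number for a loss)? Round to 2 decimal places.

10000 CAD × 0.5997 = 5997 EUR
5997 EUR × 17.79 = 106686.63 MXN
106686.63 MXN × 0.2108 = 22489.541604 ILS
22489.541604 ILS × 0.35 = 7871.3395614 CAD
Net change: 7871.3395614 − 10000 = -2128.6604386 CAD

-2128.66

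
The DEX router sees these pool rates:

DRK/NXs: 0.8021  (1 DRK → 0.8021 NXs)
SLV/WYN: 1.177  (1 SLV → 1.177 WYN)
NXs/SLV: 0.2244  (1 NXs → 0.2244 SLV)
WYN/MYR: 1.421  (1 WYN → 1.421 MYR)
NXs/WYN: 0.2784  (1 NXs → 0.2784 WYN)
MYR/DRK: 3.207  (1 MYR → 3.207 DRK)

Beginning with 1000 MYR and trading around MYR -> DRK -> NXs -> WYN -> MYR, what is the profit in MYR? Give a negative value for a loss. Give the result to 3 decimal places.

17.632

1000 MYR × 3.207 = 3207 DRK
3207 DRK × 0.8021 = 2572.3347 NXs
2572.3347 NXs × 0.2784 = 716.13798048 WYN
716.13798048 WYN × 1.421 = 1017.63207026208 MYR
Net change: 1017.63207026208 − 1000 = 17.63207026208 MYR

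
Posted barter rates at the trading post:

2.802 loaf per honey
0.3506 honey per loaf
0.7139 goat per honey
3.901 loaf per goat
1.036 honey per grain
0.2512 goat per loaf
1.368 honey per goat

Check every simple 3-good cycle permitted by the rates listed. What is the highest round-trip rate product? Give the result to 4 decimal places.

loaf→honey→goat→loaf: 0.3506 × 0.7139 × 3.901 = 0.97639
loaf→goat→honey→loaf: 0.2512 × 1.368 × 2.802 = 0.96288
Maximum is loaf→honey→goat→loaf at 0.9764; no arbitrage — every cycle loses value.

0.9764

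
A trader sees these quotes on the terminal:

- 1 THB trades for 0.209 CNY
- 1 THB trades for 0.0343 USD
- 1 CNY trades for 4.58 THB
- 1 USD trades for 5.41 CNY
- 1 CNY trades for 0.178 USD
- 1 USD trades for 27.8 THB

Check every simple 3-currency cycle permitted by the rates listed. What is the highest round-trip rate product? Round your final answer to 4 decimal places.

CNY→USD→THB→CNY: 0.178 × 27.8 × 0.209 = 1.03422
CNY→THB→USD→CNY: 4.58 × 0.0343 × 5.41 = 0.84988
Maximum is CNY→USD→THB→CNY at 1.0342; arbitrage exists.

1.0342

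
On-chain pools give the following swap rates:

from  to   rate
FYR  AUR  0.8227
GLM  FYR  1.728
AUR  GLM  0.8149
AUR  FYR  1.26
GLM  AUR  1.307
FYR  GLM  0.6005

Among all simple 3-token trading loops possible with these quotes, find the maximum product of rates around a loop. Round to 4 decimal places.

AUR→GLM→FYR→AUR: 0.8149 × 1.728 × 0.8227 = 1.15848
AUR→FYR→GLM→AUR: 1.26 × 0.6005 × 1.307 = 0.98892
Maximum is AUR→GLM→FYR→AUR at 1.1585; arbitrage exists.

1.1585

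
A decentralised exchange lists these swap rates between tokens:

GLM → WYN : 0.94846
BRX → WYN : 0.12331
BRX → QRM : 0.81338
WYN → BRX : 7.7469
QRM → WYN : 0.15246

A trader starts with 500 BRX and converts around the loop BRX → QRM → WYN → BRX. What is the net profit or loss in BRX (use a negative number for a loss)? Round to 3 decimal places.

500 BRX × 0.81338 = 406.69 QRM
406.69 QRM × 0.15246 = 62.0039574 WYN
62.0039574 WYN × 7.7469 = 480.33845758206 BRX
Net change: 480.33845758206 − 500 = -19.66154241794 BRX

-19.662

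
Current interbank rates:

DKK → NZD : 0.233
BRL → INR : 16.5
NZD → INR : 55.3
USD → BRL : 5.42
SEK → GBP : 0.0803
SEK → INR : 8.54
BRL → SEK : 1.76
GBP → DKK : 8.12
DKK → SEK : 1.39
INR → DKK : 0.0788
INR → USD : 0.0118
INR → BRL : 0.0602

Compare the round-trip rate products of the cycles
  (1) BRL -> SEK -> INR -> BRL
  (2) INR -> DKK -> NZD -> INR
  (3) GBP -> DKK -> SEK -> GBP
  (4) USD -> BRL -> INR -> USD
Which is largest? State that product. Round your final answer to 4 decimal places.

1.0553

(1) 1.76 × 8.54 × 0.0602 = 0.90483
(2) 0.0788 × 0.233 × 55.3 = 1.01533
(3) 8.12 × 1.39 × 0.0803 = 0.90633
(4) 5.42 × 16.5 × 0.0118 = 1.05527
Highest is cycle (4) at 1.0553 (>1, arbitrage).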